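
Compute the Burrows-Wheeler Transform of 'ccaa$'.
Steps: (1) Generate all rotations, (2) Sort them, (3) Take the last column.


Rotations (sorted):
  0: $ccaa -> last char: a
  1: a$cca -> last char: a
  2: aa$cc -> last char: c
  3: caa$c -> last char: c
  4: ccaa$ -> last char: $


BWT = aacc$


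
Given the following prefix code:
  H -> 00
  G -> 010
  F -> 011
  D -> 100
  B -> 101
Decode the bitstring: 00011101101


Decoding step by step:
Bits 00 -> H
Bits 011 -> F
Bits 101 -> B
Bits 101 -> B


Decoded message: HFBB


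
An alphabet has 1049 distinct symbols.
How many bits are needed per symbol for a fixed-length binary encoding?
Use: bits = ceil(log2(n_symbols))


log2(1049) = 10.0348
Bracket: 2^10 = 1024 < 1049 <= 2^11 = 2048
So ceil(log2(1049)) = 11

bits = ceil(log2(1049)) = ceil(10.0348) = 11 bits


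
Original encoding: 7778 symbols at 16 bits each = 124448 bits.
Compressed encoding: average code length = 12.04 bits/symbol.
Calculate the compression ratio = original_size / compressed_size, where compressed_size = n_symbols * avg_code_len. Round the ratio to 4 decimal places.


original_size = n_symbols * orig_bits = 7778 * 16 = 124448 bits
compressed_size = n_symbols * avg_code_len = 7778 * 12.04 = 93647.12 bits
ratio = original_size / compressed_size = 124448 / 93647.12 = 1.3289

Compression ratio = 1.3289


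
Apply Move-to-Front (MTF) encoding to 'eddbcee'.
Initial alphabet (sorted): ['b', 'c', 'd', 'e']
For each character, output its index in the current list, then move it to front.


MTF encoding:
'e': index 3 in ['b', 'c', 'd', 'e'] -> ['e', 'b', 'c', 'd']
'd': index 3 in ['e', 'b', 'c', 'd'] -> ['d', 'e', 'b', 'c']
'd': index 0 in ['d', 'e', 'b', 'c'] -> ['d', 'e', 'b', 'c']
'b': index 2 in ['d', 'e', 'b', 'c'] -> ['b', 'd', 'e', 'c']
'c': index 3 in ['b', 'd', 'e', 'c'] -> ['c', 'b', 'd', 'e']
'e': index 3 in ['c', 'b', 'd', 'e'] -> ['e', 'c', 'b', 'd']
'e': index 0 in ['e', 'c', 'b', 'd'] -> ['e', 'c', 'b', 'd']


Output: [3, 3, 0, 2, 3, 3, 0]


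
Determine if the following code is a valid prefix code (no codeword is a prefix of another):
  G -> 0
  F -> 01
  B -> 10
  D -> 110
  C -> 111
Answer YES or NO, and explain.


Checking each pair (does one codeword prefix another?):
  G='0' vs F='01': prefix -- VIOLATION

NO -- this is NOT a valid prefix code. G (0) is a prefix of F (01).


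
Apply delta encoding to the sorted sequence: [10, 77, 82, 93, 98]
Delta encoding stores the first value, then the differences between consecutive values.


First value: 10
Deltas:
  77 - 10 = 67
  82 - 77 = 5
  93 - 82 = 11
  98 - 93 = 5


Delta encoded: [10, 67, 5, 11, 5]


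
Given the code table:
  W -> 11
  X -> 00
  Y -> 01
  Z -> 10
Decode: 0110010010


Decoding:
01 -> Y
10 -> Z
01 -> Y
00 -> X
10 -> Z


Result: YZYXZ


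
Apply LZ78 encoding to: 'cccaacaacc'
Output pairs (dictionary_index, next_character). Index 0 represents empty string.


LZ78 encoding steps:
Dictionary: {0: ''}
Step 1: w='' (idx 0), next='c' -> output (0, 'c'), add 'c' as idx 1
Step 2: w='c' (idx 1), next='c' -> output (1, 'c'), add 'cc' as idx 2
Step 3: w='' (idx 0), next='a' -> output (0, 'a'), add 'a' as idx 3
Step 4: w='a' (idx 3), next='c' -> output (3, 'c'), add 'ac' as idx 4
Step 5: w='a' (idx 3), next='a' -> output (3, 'a'), add 'aa' as idx 5
Step 6: w='cc' (idx 2), end of input -> output (2, '')


Encoded: [(0, 'c'), (1, 'c'), (0, 'a'), (3, 'c'), (3, 'a'), (2, '')]


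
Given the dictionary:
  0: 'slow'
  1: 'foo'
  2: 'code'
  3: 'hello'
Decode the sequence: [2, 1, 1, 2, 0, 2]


Look up each index in the dictionary:
  2 -> 'code'
  1 -> 'foo'
  1 -> 'foo'
  2 -> 'code'
  0 -> 'slow'
  2 -> 'code'

Decoded: "code foo foo code slow code"


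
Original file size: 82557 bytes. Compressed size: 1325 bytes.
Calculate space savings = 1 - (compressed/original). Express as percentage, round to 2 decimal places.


ratio = compressed/original = 1325/82557 = 0.01605
savings = 1 - ratio = 1 - 0.01605 = 0.98395
as a percentage: 0.98395 * 100 = 98.4%

Space savings = 1 - 1325/82557 = 98.4%


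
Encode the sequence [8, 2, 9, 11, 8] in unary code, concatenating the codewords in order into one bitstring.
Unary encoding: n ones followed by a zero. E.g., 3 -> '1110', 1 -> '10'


Encode each number as n ones followed by a terminating 0:
  8 -> 111111110 (9 bits)
  2 -> 110 (3 bits)
  9 -> 1111111110 (10 bits)
  11 -> 111111111110 (12 bits)
  8 -> 111111110 (9 bits)
Total length = 9 + 3 + 10 + 12 + 9 = 43 bits.

Unary([8, 2, 9, 11, 8]) = 1111111101101111111110111111111110111111110 (43 bits)


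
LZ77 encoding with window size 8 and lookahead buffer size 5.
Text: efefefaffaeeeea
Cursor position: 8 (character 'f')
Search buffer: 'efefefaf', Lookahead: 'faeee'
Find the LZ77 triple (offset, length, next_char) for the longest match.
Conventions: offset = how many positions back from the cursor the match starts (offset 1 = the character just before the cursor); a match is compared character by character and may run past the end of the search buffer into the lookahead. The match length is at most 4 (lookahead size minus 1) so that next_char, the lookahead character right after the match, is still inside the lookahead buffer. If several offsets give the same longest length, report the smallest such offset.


Try each offset into the search buffer:
  offset=1 (pos 7, char 'f'): match length 1
  offset=2 (pos 6, char 'a'): match length 0
  offset=3 (pos 5, char 'f'): match length 2
  offset=4 (pos 4, char 'e'): match length 0
  offset=5 (pos 3, char 'f'): match length 1
  offset=6 (pos 2, char 'e'): match length 0
  offset=7 (pos 1, char 'f'): match length 1
  offset=8 (pos 0, char 'e'): match length 0
Longest match has length 2 at offset 3.
next_char = character at position 8 + 2 = 10 -> 'e'

Best match: offset=3, length=2 (matching 'fa' starting at position 5)
LZ77 triple: (3, 2, 'e')


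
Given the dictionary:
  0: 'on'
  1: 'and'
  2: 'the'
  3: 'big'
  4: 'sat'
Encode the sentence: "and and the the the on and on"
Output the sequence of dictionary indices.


Look up each word in the dictionary:
  'and' -> 1
  'and' -> 1
  'the' -> 2
  'the' -> 2
  'the' -> 2
  'on' -> 0
  'and' -> 1
  'on' -> 0

Encoded: [1, 1, 2, 2, 2, 0, 1, 0]


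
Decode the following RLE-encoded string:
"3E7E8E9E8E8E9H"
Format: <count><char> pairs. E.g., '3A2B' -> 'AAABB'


Expanding each <count><char> pair:
  3E -> 'EEE'
  7E -> 'EEEEEEE'
  8E -> 'EEEEEEEE'
  9E -> 'EEEEEEEEE'
  8E -> 'EEEEEEEE'
  8E -> 'EEEEEEEE'
  9H -> 'HHHHHHHHH'

Decoded = EEEEEEEEEEEEEEEEEEEEEEEEEEEEEEEEEEEEEEEEEEEHHHHHHHHH


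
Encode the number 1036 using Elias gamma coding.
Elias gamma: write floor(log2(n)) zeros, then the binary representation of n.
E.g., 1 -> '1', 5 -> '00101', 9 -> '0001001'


num_bits = floor(log2(1036)) + 1 = 11
leading_zeros = num_bits - 1 = 10
binary(1036) = 10000001100

Elias gamma(1036) = '0000000000' + '10000001100' = 000000000010000001100 (21 bits)


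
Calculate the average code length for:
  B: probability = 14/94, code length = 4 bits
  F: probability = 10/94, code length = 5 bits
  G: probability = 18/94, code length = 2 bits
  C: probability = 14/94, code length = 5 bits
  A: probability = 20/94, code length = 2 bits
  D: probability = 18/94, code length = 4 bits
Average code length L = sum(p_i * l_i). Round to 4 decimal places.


Weighted contributions p_i * l_i:
  B: (14/94) * 4 = 56/94
  F: (10/94) * 5 = 50/94
  G: (18/94) * 2 = 36/94
  C: (14/94) * 5 = 70/94
  A: (20/94) * 2 = 40/94
  D: (18/94) * 4 = 72/94
Sum = (56 + 50 + 36 + 70 + 40 + 72)/94 = 324/94

L = 324/94 = 3.4468 bits/symbol


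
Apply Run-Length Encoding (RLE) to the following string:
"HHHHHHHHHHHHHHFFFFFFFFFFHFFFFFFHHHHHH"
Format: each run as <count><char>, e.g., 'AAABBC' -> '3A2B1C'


Scanning runs left to right:
  i=0: run of 'H' x 14 -> '14H'
  i=14: run of 'F' x 10 -> '10F'
  i=24: run of 'H' x 1 -> '1H'
  i=25: run of 'F' x 6 -> '6F'
  i=31: run of 'H' x 6 -> '6H'

RLE = 14H10F1H6F6H


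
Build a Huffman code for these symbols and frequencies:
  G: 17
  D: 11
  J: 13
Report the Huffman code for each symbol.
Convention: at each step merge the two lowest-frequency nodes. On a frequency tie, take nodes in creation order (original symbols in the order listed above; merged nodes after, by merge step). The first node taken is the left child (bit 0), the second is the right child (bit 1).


Huffman tree construction:
Step 1: Merge D(11) + J(13) = 24
Step 2: Merge G(17) + (D+J)(24) = 41
Read each symbol's code off the tree from the root (left child = 0, right child = 1).

Codes:
  G: 0 (length 1)
  D: 10 (length 2)
  J: 11 (length 2)
Average code length: 65/41 = 1.5854 bits/symbol


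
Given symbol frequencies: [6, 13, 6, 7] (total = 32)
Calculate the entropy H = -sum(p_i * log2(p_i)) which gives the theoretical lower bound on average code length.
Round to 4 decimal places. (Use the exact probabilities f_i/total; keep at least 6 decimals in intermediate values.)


Per-symbol terms -p_i * log2(p_i) with p_i = f_i/32:
  p = 6/32 = 0.187500: log2(p) = -2.415037, -p*log2(p) = 0.452820
  p = 13/32 = 0.406250: log2(p) = -1.299560, -p*log2(p) = 0.527946
  p = 6/32 = 0.187500: log2(p) = -2.415037, -p*log2(p) = 0.452820
  p = 7/32 = 0.218750: log2(p) = -2.192645, -p*log2(p) = 0.479641
H = 0.452820 + 0.527946 + 0.452820 + 0.479641 = 1.913227

H = 1.9132 bits/symbol


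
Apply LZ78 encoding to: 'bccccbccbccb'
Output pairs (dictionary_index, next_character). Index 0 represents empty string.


LZ78 encoding steps:
Dictionary: {0: ''}
Step 1: w='' (idx 0), next='b' -> output (0, 'b'), add 'b' as idx 1
Step 2: w='' (idx 0), next='c' -> output (0, 'c'), add 'c' as idx 2
Step 3: w='c' (idx 2), next='c' -> output (2, 'c'), add 'cc' as idx 3
Step 4: w='c' (idx 2), next='b' -> output (2, 'b'), add 'cb' as idx 4
Step 5: w='cc' (idx 3), next='b' -> output (3, 'b'), add 'ccb' as idx 5
Step 6: w='ccb' (idx 5), end of input -> output (5, '')


Encoded: [(0, 'b'), (0, 'c'), (2, 'c'), (2, 'b'), (3, 'b'), (5, '')]


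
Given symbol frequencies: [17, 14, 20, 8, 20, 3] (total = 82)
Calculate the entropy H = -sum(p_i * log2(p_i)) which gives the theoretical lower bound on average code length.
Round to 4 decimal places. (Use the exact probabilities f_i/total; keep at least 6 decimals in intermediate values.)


Per-symbol terms -p_i * log2(p_i) with p_i = f_i/82:
  p = 17/82 = 0.207317: log2(p) = -2.270089, -p*log2(p) = 0.470628
  p = 14/82 = 0.170732: log2(p) = -2.550197, -p*log2(p) = 0.435400
  p = 20/82 = 0.243902: log2(p) = -2.035624, -p*log2(p) = 0.496494
  p = 8/82 = 0.097561: log2(p) = -3.357552, -p*log2(p) = 0.327566
  p = 20/82 = 0.243902: log2(p) = -2.035624, -p*log2(p) = 0.496494
  p = 3/82 = 0.036585: log2(p) = -4.772590, -p*log2(p) = 0.174607
H = 0.470628 + 0.435400 + 0.496494 + 0.327566 + 0.496494 + 0.174607 = 2.401189

H = 2.4012 bits/symbol


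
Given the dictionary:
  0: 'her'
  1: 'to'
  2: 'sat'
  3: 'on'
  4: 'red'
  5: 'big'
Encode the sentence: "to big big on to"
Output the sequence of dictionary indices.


Look up each word in the dictionary:
  'to' -> 1
  'big' -> 5
  'big' -> 5
  'on' -> 3
  'to' -> 1

Encoded: [1, 5, 5, 3, 1]


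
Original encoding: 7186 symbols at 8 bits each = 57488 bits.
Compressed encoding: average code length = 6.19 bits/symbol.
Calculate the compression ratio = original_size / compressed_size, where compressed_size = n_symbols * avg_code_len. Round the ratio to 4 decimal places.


original_size = n_symbols * orig_bits = 7186 * 8 = 57488 bits
compressed_size = n_symbols * avg_code_len = 7186 * 6.19 = 44481.34 bits
ratio = original_size / compressed_size = 57488 / 44481.34 = 1.2924

Compression ratio = 1.2924


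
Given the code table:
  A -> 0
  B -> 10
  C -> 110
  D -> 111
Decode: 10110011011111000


Decoding:
10 -> B
110 -> C
0 -> A
110 -> C
111 -> D
110 -> C
0 -> A
0 -> A


Result: BCACDCAA


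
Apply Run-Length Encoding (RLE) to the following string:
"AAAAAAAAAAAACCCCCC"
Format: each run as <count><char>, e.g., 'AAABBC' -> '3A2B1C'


Scanning runs left to right:
  i=0: run of 'A' x 12 -> '12A'
  i=12: run of 'C' x 6 -> '6C'

RLE = 12A6C


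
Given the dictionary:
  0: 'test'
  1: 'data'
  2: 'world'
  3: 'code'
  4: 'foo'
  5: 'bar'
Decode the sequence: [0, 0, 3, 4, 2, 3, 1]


Look up each index in the dictionary:
  0 -> 'test'
  0 -> 'test'
  3 -> 'code'
  4 -> 'foo'
  2 -> 'world'
  3 -> 'code'
  1 -> 'data'

Decoded: "test test code foo world code data"


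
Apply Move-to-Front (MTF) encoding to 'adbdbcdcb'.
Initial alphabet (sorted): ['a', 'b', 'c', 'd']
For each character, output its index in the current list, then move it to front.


MTF encoding:
'a': index 0 in ['a', 'b', 'c', 'd'] -> ['a', 'b', 'c', 'd']
'd': index 3 in ['a', 'b', 'c', 'd'] -> ['d', 'a', 'b', 'c']
'b': index 2 in ['d', 'a', 'b', 'c'] -> ['b', 'd', 'a', 'c']
'd': index 1 in ['b', 'd', 'a', 'c'] -> ['d', 'b', 'a', 'c']
'b': index 1 in ['d', 'b', 'a', 'c'] -> ['b', 'd', 'a', 'c']
'c': index 3 in ['b', 'd', 'a', 'c'] -> ['c', 'b', 'd', 'a']
'd': index 2 in ['c', 'b', 'd', 'a'] -> ['d', 'c', 'b', 'a']
'c': index 1 in ['d', 'c', 'b', 'a'] -> ['c', 'd', 'b', 'a']
'b': index 2 in ['c', 'd', 'b', 'a'] -> ['b', 'c', 'd', 'a']


Output: [0, 3, 2, 1, 1, 3, 2, 1, 2]


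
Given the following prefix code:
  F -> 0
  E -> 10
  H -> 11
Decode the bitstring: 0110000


Decoding step by step:
Bits 0 -> F
Bits 11 -> H
Bits 0 -> F
Bits 0 -> F
Bits 0 -> F
Bits 0 -> F


Decoded message: FHFFFF


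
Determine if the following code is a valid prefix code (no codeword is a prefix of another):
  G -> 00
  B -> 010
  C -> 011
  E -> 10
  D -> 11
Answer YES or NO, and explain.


Checking each pair (does one codeword prefix another?):
  G='00' vs B='010': no prefix
  G='00' vs C='011': no prefix
  G='00' vs E='10': no prefix
  G='00' vs D='11': no prefix
  B='010' vs G='00': no prefix
  B='010' vs C='011': no prefix
  B='010' vs E='10': no prefix
  B='010' vs D='11': no prefix
  C='011' vs G='00': no prefix
  C='011' vs B='010': no prefix
  C='011' vs E='10': no prefix
  C='011' vs D='11': no prefix
  E='10' vs G='00': no prefix
  E='10' vs B='010': no prefix
  E='10' vs C='011': no prefix
  E='10' vs D='11': no prefix
  D='11' vs G='00': no prefix
  D='11' vs B='010': no prefix
  D='11' vs C='011': no prefix
  D='11' vs E='10': no prefix
No violation found over all pairs.

YES -- this is a valid prefix code. No codeword is a prefix of any other codeword.


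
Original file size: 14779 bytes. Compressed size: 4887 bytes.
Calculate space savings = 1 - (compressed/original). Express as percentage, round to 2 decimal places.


ratio = compressed/original = 4887/14779 = 0.330672
savings = 1 - ratio = 1 - 0.330672 = 0.669328
as a percentage: 0.669328 * 100 = 66.93%

Space savings = 1 - 4887/14779 = 66.93%


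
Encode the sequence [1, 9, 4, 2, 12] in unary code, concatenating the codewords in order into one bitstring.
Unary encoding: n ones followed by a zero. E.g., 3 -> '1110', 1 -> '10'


Encode each number as n ones followed by a terminating 0:
  1 -> 10 (2 bits)
  9 -> 1111111110 (10 bits)
  4 -> 11110 (5 bits)
  2 -> 110 (3 bits)
  12 -> 1111111111110 (13 bits)
Total length = 2 + 10 + 5 + 3 + 13 = 33 bits.

Unary([1, 9, 4, 2, 12]) = 101111111110111101101111111111110 (33 bits)


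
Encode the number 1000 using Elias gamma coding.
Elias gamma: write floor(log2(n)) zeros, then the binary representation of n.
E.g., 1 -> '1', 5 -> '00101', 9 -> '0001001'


num_bits = floor(log2(1000)) + 1 = 10
leading_zeros = num_bits - 1 = 9
binary(1000) = 1111101000

Elias gamma(1000) = '000000000' + '1111101000' = 0000000001111101000 (19 bits)


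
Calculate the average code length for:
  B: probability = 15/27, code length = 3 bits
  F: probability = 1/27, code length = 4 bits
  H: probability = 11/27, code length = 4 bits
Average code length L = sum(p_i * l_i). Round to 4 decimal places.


Weighted contributions p_i * l_i:
  B: (15/27) * 3 = 45/27
  F: (1/27) * 4 = 4/27
  H: (11/27) * 4 = 44/27
Sum = (45 + 4 + 44)/27 = 93/27

L = 93/27 = 3.4444 bits/symbol


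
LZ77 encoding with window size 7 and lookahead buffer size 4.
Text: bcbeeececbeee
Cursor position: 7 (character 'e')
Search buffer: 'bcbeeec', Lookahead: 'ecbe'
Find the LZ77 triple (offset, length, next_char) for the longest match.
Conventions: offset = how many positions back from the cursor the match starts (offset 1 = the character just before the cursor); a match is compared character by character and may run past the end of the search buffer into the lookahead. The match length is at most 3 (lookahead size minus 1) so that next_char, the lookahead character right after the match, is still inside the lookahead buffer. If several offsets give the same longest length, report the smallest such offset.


Try each offset into the search buffer:
  offset=1 (pos 6, char 'c'): match length 0
  offset=2 (pos 5, char 'e'): match length 2
  offset=3 (pos 4, char 'e'): match length 1
  offset=4 (pos 3, char 'e'): match length 1
  offset=5 (pos 2, char 'b'): match length 0
  offset=6 (pos 1, char 'c'): match length 0
  offset=7 (pos 0, char 'b'): match length 0
Longest match has length 2 at offset 2.
next_char = character at position 7 + 2 = 9 -> 'b'

Best match: offset=2, length=2 (matching 'ec' starting at position 5)
LZ77 triple: (2, 2, 'b')


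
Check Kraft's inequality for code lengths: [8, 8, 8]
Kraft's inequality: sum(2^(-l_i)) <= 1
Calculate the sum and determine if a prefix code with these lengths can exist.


Sum = 2^(-8) + 2^(-8) + 2^(-8)
    = 0.00390625 + 0.00390625 + 0.00390625
    = 3/256 = 0.01171875
Since 0.01171875 <= 1, Kraft's inequality IS satisfied.
A prefix code with these lengths CAN exist.

Kraft sum = 0.01171875. Satisfied.


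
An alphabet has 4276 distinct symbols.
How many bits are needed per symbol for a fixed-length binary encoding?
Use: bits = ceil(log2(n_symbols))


log2(4276) = 12.062
Bracket: 2^12 = 4096 < 4276 <= 2^13 = 8192
So ceil(log2(4276)) = 13

bits = ceil(log2(4276)) = ceil(12.062) = 13 bits


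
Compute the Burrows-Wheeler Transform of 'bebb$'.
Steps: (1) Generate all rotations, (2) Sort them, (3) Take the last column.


Rotations (sorted):
  0: $bebb -> last char: b
  1: b$beb -> last char: b
  2: bb$be -> last char: e
  3: bebb$ -> last char: $
  4: ebb$b -> last char: b


BWT = bbe$b


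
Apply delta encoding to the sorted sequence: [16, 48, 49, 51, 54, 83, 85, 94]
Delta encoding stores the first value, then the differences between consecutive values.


First value: 16
Deltas:
  48 - 16 = 32
  49 - 48 = 1
  51 - 49 = 2
  54 - 51 = 3
  83 - 54 = 29
  85 - 83 = 2
  94 - 85 = 9


Delta encoded: [16, 32, 1, 2, 3, 29, 2, 9]


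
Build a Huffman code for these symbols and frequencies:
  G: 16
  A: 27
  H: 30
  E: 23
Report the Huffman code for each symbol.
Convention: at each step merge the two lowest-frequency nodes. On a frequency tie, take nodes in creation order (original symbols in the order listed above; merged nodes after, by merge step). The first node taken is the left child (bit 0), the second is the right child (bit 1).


Huffman tree construction:
Step 1: Merge G(16) + E(23) = 39
Step 2: Merge A(27) + H(30) = 57
Step 3: Merge (G+E)(39) + (A+H)(57) = 96
Read each symbol's code off the tree from the root (left child = 0, right child = 1).

Codes:
  G: 00 (length 2)
  A: 10 (length 2)
  H: 11 (length 2)
  E: 01 (length 2)
Average code length: 192/96 = 2.0000 bits/symbol


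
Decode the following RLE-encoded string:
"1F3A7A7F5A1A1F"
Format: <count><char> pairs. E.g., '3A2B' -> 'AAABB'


Expanding each <count><char> pair:
  1F -> 'F'
  3A -> 'AAA'
  7A -> 'AAAAAAA'
  7F -> 'FFFFFFF'
  5A -> 'AAAAA'
  1A -> 'A'
  1F -> 'F'

Decoded = FAAAAAAAAAAFFFFFFFAAAAAAF


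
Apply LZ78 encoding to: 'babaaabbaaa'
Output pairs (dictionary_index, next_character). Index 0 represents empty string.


LZ78 encoding steps:
Dictionary: {0: ''}
Step 1: w='' (idx 0), next='b' -> output (0, 'b'), add 'b' as idx 1
Step 2: w='' (idx 0), next='a' -> output (0, 'a'), add 'a' as idx 2
Step 3: w='b' (idx 1), next='a' -> output (1, 'a'), add 'ba' as idx 3
Step 4: w='a' (idx 2), next='a' -> output (2, 'a'), add 'aa' as idx 4
Step 5: w='b' (idx 1), next='b' -> output (1, 'b'), add 'bb' as idx 5
Step 6: w='aa' (idx 4), next='a' -> output (4, 'a'), add 'aaa' as idx 6


Encoded: [(0, 'b'), (0, 'a'), (1, 'a'), (2, 'a'), (1, 'b'), (4, 'a')]


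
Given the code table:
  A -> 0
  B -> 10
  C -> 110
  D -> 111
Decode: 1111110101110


Decoding:
111 -> D
111 -> D
0 -> A
10 -> B
111 -> D
0 -> A


Result: DDABDA


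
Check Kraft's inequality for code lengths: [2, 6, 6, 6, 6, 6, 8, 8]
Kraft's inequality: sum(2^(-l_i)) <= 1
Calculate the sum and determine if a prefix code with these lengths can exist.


Sum = 2^(-2) + 2^(-6) + 2^(-6) + 2^(-6) + 2^(-6) + 2^(-6) + 2^(-8) + 2^(-8)
    = 0.25 + 0.015625 + 0.015625 + 0.015625 + 0.015625 + 0.015625 + 0.00390625 + 0.00390625
    = 86/256 = 0.3359375
Since 0.3359375 <= 1, Kraft's inequality IS satisfied.
A prefix code with these lengths CAN exist.

Kraft sum = 0.3359375. Satisfied.


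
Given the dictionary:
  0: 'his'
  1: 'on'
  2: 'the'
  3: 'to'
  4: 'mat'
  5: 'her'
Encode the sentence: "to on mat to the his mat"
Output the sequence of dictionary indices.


Look up each word in the dictionary:
  'to' -> 3
  'on' -> 1
  'mat' -> 4
  'to' -> 3
  'the' -> 2
  'his' -> 0
  'mat' -> 4

Encoded: [3, 1, 4, 3, 2, 0, 4]


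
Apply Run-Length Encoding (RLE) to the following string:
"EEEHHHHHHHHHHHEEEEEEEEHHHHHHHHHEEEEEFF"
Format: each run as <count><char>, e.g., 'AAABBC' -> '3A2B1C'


Scanning runs left to right:
  i=0: run of 'E' x 3 -> '3E'
  i=3: run of 'H' x 11 -> '11H'
  i=14: run of 'E' x 8 -> '8E'
  i=22: run of 'H' x 9 -> '9H'
  i=31: run of 'E' x 5 -> '5E'
  i=36: run of 'F' x 2 -> '2F'

RLE = 3E11H8E9H5E2F


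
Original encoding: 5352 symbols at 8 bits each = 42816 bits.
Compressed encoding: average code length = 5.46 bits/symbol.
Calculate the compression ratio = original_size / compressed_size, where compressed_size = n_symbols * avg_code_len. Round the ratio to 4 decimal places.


original_size = n_symbols * orig_bits = 5352 * 8 = 42816 bits
compressed_size = n_symbols * avg_code_len = 5352 * 5.46 = 29221.92 bits
ratio = original_size / compressed_size = 42816 / 29221.92 = 1.4652

Compression ratio = 1.4652


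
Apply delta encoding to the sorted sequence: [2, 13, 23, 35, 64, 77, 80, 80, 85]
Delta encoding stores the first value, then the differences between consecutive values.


First value: 2
Deltas:
  13 - 2 = 11
  23 - 13 = 10
  35 - 23 = 12
  64 - 35 = 29
  77 - 64 = 13
  80 - 77 = 3
  80 - 80 = 0
  85 - 80 = 5


Delta encoded: [2, 11, 10, 12, 29, 13, 3, 0, 5]


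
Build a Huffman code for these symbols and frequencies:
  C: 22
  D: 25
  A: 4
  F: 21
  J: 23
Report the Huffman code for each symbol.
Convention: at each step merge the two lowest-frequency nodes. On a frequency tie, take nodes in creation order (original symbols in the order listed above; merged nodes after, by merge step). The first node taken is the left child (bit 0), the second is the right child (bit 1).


Huffman tree construction:
Step 1: Merge A(4) + F(21) = 25
Step 2: Merge C(22) + J(23) = 45
Step 3: Merge D(25) + (A+F)(25) = 50
Step 4: Merge (C+J)(45) + (D+(A+F))(50) = 95
Read each symbol's code off the tree from the root (left child = 0, right child = 1).

Codes:
  C: 00 (length 2)
  D: 10 (length 2)
  A: 110 (length 3)
  F: 111 (length 3)
  J: 01 (length 2)
Average code length: 215/95 = 2.2632 bits/symbol


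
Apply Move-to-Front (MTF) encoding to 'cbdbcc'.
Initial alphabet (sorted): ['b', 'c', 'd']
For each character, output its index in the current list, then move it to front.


MTF encoding:
'c': index 1 in ['b', 'c', 'd'] -> ['c', 'b', 'd']
'b': index 1 in ['c', 'b', 'd'] -> ['b', 'c', 'd']
'd': index 2 in ['b', 'c', 'd'] -> ['d', 'b', 'c']
'b': index 1 in ['d', 'b', 'c'] -> ['b', 'd', 'c']
'c': index 2 in ['b', 'd', 'c'] -> ['c', 'b', 'd']
'c': index 0 in ['c', 'b', 'd'] -> ['c', 'b', 'd']


Output: [1, 1, 2, 1, 2, 0]


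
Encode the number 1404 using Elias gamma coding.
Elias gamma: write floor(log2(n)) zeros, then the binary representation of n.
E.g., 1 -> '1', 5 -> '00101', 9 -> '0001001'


num_bits = floor(log2(1404)) + 1 = 11
leading_zeros = num_bits - 1 = 10
binary(1404) = 10101111100

Elias gamma(1404) = '0000000000' + '10101111100' = 000000000010101111100 (21 bits)


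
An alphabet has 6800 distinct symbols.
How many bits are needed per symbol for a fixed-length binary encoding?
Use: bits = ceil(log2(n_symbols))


log2(6800) = 12.7313
Bracket: 2^12 = 4096 < 6800 <= 2^13 = 8192
So ceil(log2(6800)) = 13

bits = ceil(log2(6800)) = ceil(12.7313) = 13 bits


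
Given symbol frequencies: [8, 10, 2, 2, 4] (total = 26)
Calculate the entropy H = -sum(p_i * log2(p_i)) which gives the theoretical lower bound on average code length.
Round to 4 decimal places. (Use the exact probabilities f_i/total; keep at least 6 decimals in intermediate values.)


Per-symbol terms -p_i * log2(p_i) with p_i = f_i/26:
  p = 8/26 = 0.307692: log2(p) = -1.700440, -p*log2(p) = 0.523212
  p = 10/26 = 0.384615: log2(p) = -1.378512, -p*log2(p) = 0.530197
  p = 2/26 = 0.076923: log2(p) = -3.700440, -p*log2(p) = 0.284649
  p = 2/26 = 0.076923: log2(p) = -3.700440, -p*log2(p) = 0.284649
  p = 4/26 = 0.153846: log2(p) = -2.700440, -p*log2(p) = 0.415452
H = 0.523212 + 0.530197 + 0.284649 + 0.284649 + 0.415452 = 2.038159

H = 2.0382 bits/symbol


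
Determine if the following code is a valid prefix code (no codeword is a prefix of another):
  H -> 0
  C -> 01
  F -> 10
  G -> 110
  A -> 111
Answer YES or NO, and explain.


Checking each pair (does one codeword prefix another?):
  H='0' vs C='01': prefix -- VIOLATION

NO -- this is NOT a valid prefix code. H (0) is a prefix of C (01).


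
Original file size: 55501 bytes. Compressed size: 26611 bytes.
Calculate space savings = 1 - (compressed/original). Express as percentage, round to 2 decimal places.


ratio = compressed/original = 26611/55501 = 0.479469
savings = 1 - ratio = 1 - 0.479469 = 0.520531
as a percentage: 0.520531 * 100 = 52.05%

Space savings = 1 - 26611/55501 = 52.05%


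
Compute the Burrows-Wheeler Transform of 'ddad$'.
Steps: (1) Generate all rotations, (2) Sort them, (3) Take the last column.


Rotations (sorted):
  0: $ddad -> last char: d
  1: ad$dd -> last char: d
  2: d$dda -> last char: a
  3: dad$d -> last char: d
  4: ddad$ -> last char: $


BWT = ddad$


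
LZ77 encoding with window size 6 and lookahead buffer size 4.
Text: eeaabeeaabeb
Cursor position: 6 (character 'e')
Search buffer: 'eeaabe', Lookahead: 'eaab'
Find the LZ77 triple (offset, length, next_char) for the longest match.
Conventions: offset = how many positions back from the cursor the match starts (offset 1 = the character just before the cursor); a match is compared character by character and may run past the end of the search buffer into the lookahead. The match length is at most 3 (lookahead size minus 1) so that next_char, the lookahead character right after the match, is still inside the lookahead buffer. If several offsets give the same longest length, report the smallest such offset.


Try each offset into the search buffer:
  offset=1 (pos 5, char 'e'): match length 1
  offset=2 (pos 4, char 'b'): match length 0
  offset=3 (pos 3, char 'a'): match length 0
  offset=4 (pos 2, char 'a'): match length 0
  offset=5 (pos 1, char 'e'): match length 3
  offset=6 (pos 0, char 'e'): match length 1
Longest match has length 3 at offset 5.
next_char = character at position 6 + 3 = 9 -> 'b'

Best match: offset=5, length=3 (matching 'eaa' starting at position 1)
LZ77 triple: (5, 3, 'b')


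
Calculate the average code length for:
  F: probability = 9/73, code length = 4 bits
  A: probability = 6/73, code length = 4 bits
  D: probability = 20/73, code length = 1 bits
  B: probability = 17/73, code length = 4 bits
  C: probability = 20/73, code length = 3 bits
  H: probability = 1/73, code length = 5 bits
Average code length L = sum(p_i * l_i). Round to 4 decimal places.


Weighted contributions p_i * l_i:
  F: (9/73) * 4 = 36/73
  A: (6/73) * 4 = 24/73
  D: (20/73) * 1 = 20/73
  B: (17/73) * 4 = 68/73
  C: (20/73) * 3 = 60/73
  H: (1/73) * 5 = 5/73
Sum = (36 + 24 + 20 + 68 + 60 + 5)/73 = 213/73

L = 213/73 = 2.9178 bits/symbol


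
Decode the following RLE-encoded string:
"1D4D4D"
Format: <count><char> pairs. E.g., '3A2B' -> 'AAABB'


Expanding each <count><char> pair:
  1D -> 'D'
  4D -> 'DDDD'
  4D -> 'DDDD'

Decoded = DDDDDDDDD


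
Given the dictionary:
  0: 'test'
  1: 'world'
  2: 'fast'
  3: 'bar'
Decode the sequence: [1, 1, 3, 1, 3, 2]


Look up each index in the dictionary:
  1 -> 'world'
  1 -> 'world'
  3 -> 'bar'
  1 -> 'world'
  3 -> 'bar'
  2 -> 'fast'

Decoded: "world world bar world bar fast"


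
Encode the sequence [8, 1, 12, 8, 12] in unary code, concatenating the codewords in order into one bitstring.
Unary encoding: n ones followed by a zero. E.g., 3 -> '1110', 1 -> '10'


Encode each number as n ones followed by a terminating 0:
  8 -> 111111110 (9 bits)
  1 -> 10 (2 bits)
  12 -> 1111111111110 (13 bits)
  8 -> 111111110 (9 bits)
  12 -> 1111111111110 (13 bits)
Total length = 9 + 2 + 13 + 9 + 13 = 46 bits.

Unary([8, 1, 12, 8, 12]) = 1111111101011111111111101111111101111111111110 (46 bits)


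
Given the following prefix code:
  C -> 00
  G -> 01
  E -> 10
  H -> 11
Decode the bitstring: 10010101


Decoding step by step:
Bits 10 -> E
Bits 01 -> G
Bits 01 -> G
Bits 01 -> G


Decoded message: EGGG


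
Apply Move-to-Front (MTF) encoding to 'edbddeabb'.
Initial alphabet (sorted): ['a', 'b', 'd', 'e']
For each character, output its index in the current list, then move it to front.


MTF encoding:
'e': index 3 in ['a', 'b', 'd', 'e'] -> ['e', 'a', 'b', 'd']
'd': index 3 in ['e', 'a', 'b', 'd'] -> ['d', 'e', 'a', 'b']
'b': index 3 in ['d', 'e', 'a', 'b'] -> ['b', 'd', 'e', 'a']
'd': index 1 in ['b', 'd', 'e', 'a'] -> ['d', 'b', 'e', 'a']
'd': index 0 in ['d', 'b', 'e', 'a'] -> ['d', 'b', 'e', 'a']
'e': index 2 in ['d', 'b', 'e', 'a'] -> ['e', 'd', 'b', 'a']
'a': index 3 in ['e', 'd', 'b', 'a'] -> ['a', 'e', 'd', 'b']
'b': index 3 in ['a', 'e', 'd', 'b'] -> ['b', 'a', 'e', 'd']
'b': index 0 in ['b', 'a', 'e', 'd'] -> ['b', 'a', 'e', 'd']


Output: [3, 3, 3, 1, 0, 2, 3, 3, 0]


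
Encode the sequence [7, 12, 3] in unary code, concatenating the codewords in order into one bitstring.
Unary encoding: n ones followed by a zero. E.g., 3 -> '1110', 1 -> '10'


Encode each number as n ones followed by a terminating 0:
  7 -> 11111110 (8 bits)
  12 -> 1111111111110 (13 bits)
  3 -> 1110 (4 bits)
Total length = 8 + 13 + 4 = 25 bits.

Unary([7, 12, 3]) = 1111111011111111111101110 (25 bits)


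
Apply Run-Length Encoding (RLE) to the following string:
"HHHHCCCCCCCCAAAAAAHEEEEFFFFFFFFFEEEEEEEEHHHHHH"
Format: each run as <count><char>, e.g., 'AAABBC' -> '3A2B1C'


Scanning runs left to right:
  i=0: run of 'H' x 4 -> '4H'
  i=4: run of 'C' x 8 -> '8C'
  i=12: run of 'A' x 6 -> '6A'
  i=18: run of 'H' x 1 -> '1H'
  i=19: run of 'E' x 4 -> '4E'
  i=23: run of 'F' x 9 -> '9F'
  i=32: run of 'E' x 8 -> '8E'
  i=40: run of 'H' x 6 -> '6H'

RLE = 4H8C6A1H4E9F8E6H


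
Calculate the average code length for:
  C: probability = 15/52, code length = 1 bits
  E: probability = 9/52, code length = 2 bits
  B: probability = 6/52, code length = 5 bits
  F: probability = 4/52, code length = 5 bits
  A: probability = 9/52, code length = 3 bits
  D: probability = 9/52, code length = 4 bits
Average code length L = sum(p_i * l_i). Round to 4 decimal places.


Weighted contributions p_i * l_i:
  C: (15/52) * 1 = 15/52
  E: (9/52) * 2 = 18/52
  B: (6/52) * 5 = 30/52
  F: (4/52) * 5 = 20/52
  A: (9/52) * 3 = 27/52
  D: (9/52) * 4 = 36/52
Sum = (15 + 18 + 30 + 20 + 27 + 36)/52 = 146/52

L = 146/52 = 2.8077 bits/symbol


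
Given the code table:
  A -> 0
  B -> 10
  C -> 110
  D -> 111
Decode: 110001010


Decoding:
110 -> C
0 -> A
0 -> A
10 -> B
10 -> B


Result: CAABB


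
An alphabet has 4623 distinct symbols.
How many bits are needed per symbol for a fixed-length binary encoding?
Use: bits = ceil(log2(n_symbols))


log2(4623) = 12.1746
Bracket: 2^12 = 4096 < 4623 <= 2^13 = 8192
So ceil(log2(4623)) = 13

bits = ceil(log2(4623)) = ceil(12.1746) = 13 bits


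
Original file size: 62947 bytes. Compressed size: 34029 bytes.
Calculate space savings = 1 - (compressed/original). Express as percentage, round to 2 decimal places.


ratio = compressed/original = 34029/62947 = 0.540598
savings = 1 - ratio = 1 - 0.540598 = 0.459402
as a percentage: 0.459402 * 100 = 45.94%

Space savings = 1 - 34029/62947 = 45.94%


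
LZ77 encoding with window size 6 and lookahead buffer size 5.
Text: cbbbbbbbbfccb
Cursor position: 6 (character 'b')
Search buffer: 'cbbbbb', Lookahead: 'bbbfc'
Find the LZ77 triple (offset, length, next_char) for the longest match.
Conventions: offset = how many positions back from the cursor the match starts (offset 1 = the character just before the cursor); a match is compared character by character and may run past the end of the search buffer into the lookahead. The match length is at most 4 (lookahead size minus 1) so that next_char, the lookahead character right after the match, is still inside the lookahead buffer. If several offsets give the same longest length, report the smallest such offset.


Try each offset into the search buffer:
  offset=1 (pos 5, char 'b'): match length 3
  offset=2 (pos 4, char 'b'): match length 3
  offset=3 (pos 3, char 'b'): match length 3
  offset=4 (pos 2, char 'b'): match length 3
  offset=5 (pos 1, char 'b'): match length 3
  offset=6 (pos 0, char 'c'): match length 0
Longest match has length 3, found at offsets 1, 2, 3, 4, 5; take the smallest, offset 1.
next_char = character at position 6 + 3 = 9 -> 'f'

Best match: offset=1, length=3 (matching 'bbb' starting at position 5)
LZ77 triple: (1, 3, 'f')


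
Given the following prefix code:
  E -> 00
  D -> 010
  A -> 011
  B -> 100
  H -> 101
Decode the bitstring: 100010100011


Decoding step by step:
Bits 100 -> B
Bits 010 -> D
Bits 100 -> B
Bits 011 -> A


Decoded message: BDBA


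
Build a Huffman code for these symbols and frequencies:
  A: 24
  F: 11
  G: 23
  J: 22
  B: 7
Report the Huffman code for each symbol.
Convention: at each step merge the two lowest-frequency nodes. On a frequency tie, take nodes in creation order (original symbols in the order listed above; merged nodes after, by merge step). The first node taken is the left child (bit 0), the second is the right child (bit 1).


Huffman tree construction:
Step 1: Merge B(7) + F(11) = 18
Step 2: Merge (B+F)(18) + J(22) = 40
Step 3: Merge G(23) + A(24) = 47
Step 4: Merge ((B+F)+J)(40) + (G+A)(47) = 87
Read each symbol's code off the tree from the root (left child = 0, right child = 1).

Codes:
  A: 11 (length 2)
  F: 001 (length 3)
  G: 10 (length 2)
  J: 01 (length 2)
  B: 000 (length 3)
Average code length: 192/87 = 2.2069 bits/symbol


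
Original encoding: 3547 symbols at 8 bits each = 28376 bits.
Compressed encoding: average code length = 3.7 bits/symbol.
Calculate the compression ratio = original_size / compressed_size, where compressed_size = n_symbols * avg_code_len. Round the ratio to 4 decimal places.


original_size = n_symbols * orig_bits = 3547 * 8 = 28376 bits
compressed_size = n_symbols * avg_code_len = 3547 * 3.7 = 13123.9 bits
ratio = original_size / compressed_size = 28376 / 13123.9 = 2.1622

Compression ratio = 2.1622


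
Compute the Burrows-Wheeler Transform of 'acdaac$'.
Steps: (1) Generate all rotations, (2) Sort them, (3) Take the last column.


Rotations (sorted):
  0: $acdaac -> last char: c
  1: aac$acd -> last char: d
  2: ac$acda -> last char: a
  3: acdaac$ -> last char: $
  4: c$acdaa -> last char: a
  5: cdaac$a -> last char: a
  6: daac$ac -> last char: c


BWT = cda$aac


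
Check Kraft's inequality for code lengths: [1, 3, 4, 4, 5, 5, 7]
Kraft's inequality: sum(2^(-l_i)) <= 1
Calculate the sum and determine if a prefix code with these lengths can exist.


Sum = 2^(-1) + 2^(-3) + 2^(-4) + 2^(-4) + 2^(-5) + 2^(-5) + 2^(-7)
    = 0.5 + 0.125 + 0.0625 + 0.0625 + 0.03125 + 0.03125 + 0.0078125
    = 105/128 = 0.8203125
Since 0.8203125 <= 1, Kraft's inequality IS satisfied.
A prefix code with these lengths CAN exist.

Kraft sum = 0.8203125. Satisfied.


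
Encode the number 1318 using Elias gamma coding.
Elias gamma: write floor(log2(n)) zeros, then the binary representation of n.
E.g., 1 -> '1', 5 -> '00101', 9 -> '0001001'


num_bits = floor(log2(1318)) + 1 = 11
leading_zeros = num_bits - 1 = 10
binary(1318) = 10100100110

Elias gamma(1318) = '0000000000' + '10100100110' = 000000000010100100110 (21 bits)


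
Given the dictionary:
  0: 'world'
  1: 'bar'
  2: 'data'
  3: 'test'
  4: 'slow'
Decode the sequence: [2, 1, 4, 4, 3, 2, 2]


Look up each index in the dictionary:
  2 -> 'data'
  1 -> 'bar'
  4 -> 'slow'
  4 -> 'slow'
  3 -> 'test'
  2 -> 'data'
  2 -> 'data'

Decoded: "data bar slow slow test data data"


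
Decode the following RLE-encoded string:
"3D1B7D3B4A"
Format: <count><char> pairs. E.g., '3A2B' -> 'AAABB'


Expanding each <count><char> pair:
  3D -> 'DDD'
  1B -> 'B'
  7D -> 'DDDDDDD'
  3B -> 'BBB'
  4A -> 'AAAA'

Decoded = DDDBDDDDDDDBBBAAAA


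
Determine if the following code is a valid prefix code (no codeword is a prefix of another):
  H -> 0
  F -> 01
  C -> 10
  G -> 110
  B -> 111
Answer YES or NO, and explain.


Checking each pair (does one codeword prefix another?):
  H='0' vs F='01': prefix -- VIOLATION

NO -- this is NOT a valid prefix code. H (0) is a prefix of F (01).


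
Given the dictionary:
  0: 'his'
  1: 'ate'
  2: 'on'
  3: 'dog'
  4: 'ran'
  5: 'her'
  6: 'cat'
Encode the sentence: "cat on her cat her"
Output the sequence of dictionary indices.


Look up each word in the dictionary:
  'cat' -> 6
  'on' -> 2
  'her' -> 5
  'cat' -> 6
  'her' -> 5

Encoded: [6, 2, 5, 6, 5]


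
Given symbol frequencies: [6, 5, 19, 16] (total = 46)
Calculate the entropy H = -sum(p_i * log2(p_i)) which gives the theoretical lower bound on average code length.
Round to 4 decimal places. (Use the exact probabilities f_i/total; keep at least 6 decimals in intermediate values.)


Per-symbol terms -p_i * log2(p_i) with p_i = f_i/46:
  p = 6/46 = 0.130435: log2(p) = -2.938599, -p*log2(p) = 0.383296
  p = 5/46 = 0.108696: log2(p) = -3.201634, -p*log2(p) = 0.348004
  p = 19/46 = 0.413043: log2(p) = -1.275634, -p*log2(p) = 0.526892
  p = 16/46 = 0.347826: log2(p) = -1.523562, -p*log2(p) = 0.529935
H = 0.383296 + 0.348004 + 0.526892 + 0.529935 = 1.788127

H = 1.7881 bits/symbol


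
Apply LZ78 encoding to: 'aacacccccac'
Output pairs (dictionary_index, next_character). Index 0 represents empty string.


LZ78 encoding steps:
Dictionary: {0: ''}
Step 1: w='' (idx 0), next='a' -> output (0, 'a'), add 'a' as idx 1
Step 2: w='a' (idx 1), next='c' -> output (1, 'c'), add 'ac' as idx 2
Step 3: w='ac' (idx 2), next='c' -> output (2, 'c'), add 'acc' as idx 3
Step 4: w='' (idx 0), next='c' -> output (0, 'c'), add 'c' as idx 4
Step 5: w='c' (idx 4), next='c' -> output (4, 'c'), add 'cc' as idx 5
Step 6: w='ac' (idx 2), end of input -> output (2, '')


Encoded: [(0, 'a'), (1, 'c'), (2, 'c'), (0, 'c'), (4, 'c'), (2, '')]


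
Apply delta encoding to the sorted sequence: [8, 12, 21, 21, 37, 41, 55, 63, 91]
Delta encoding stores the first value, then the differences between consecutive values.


First value: 8
Deltas:
  12 - 8 = 4
  21 - 12 = 9
  21 - 21 = 0
  37 - 21 = 16
  41 - 37 = 4
  55 - 41 = 14
  63 - 55 = 8
  91 - 63 = 28


Delta encoded: [8, 4, 9, 0, 16, 4, 14, 8, 28]


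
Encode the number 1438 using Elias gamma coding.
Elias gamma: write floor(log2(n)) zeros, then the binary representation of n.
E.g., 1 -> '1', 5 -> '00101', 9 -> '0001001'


num_bits = floor(log2(1438)) + 1 = 11
leading_zeros = num_bits - 1 = 10
binary(1438) = 10110011110

Elias gamma(1438) = '0000000000' + '10110011110' = 000000000010110011110 (21 bits)
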